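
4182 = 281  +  3901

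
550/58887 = 550/58887 = 0.01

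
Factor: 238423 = 238423^1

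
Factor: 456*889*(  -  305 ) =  - 123642120 = - 2^3 * 3^1 * 5^1*7^1*19^1*61^1*127^1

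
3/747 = 1/249 =0.00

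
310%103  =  1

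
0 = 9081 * 0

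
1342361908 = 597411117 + 744950791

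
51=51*1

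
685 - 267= 418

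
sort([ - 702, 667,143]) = [ - 702,143,667 ]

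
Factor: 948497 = 11^1*23^2 * 163^1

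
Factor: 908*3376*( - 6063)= - 2^6*3^1*43^1*47^1*211^1*227^1 = - 18585568704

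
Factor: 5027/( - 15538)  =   - 2^( - 1 ) *11^1*17^( - 1 ) = -11/34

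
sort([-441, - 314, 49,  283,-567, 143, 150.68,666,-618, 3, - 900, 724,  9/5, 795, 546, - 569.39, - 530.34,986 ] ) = [-900,-618, - 569.39, -567,  -  530.34 , - 441 ,-314, 9/5, 3,49,143,150.68, 283,  546,666,  724 , 795,  986 ] 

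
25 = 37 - 12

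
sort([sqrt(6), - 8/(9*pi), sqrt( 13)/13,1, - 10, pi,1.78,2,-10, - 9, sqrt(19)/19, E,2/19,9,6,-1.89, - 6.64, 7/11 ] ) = [ - 10, - 10,-9,  -  6.64, - 1.89, - 8/(9*pi),2/19,  sqrt( 19) /19,sqrt( 13)/13, 7/11, 1,1.78,  2, sqrt( 6), E, pi,  6, 9 ] 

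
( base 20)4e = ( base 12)7a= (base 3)10111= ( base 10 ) 94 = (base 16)5E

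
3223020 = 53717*60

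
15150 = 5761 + 9389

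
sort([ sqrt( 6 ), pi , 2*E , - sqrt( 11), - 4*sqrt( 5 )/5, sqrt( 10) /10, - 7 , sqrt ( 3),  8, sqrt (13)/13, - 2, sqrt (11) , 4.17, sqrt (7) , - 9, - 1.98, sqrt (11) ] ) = [ - 9, - 7, - sqrt( 11 ), - 2, - 1.98, - 4*  sqrt (5 ) /5,sqrt( 13 ) /13,sqrt( 10) /10,sqrt(3 ), sqrt ( 6 ) , sqrt ( 7), pi,sqrt(11),sqrt(11 ), 4.17 , 2*E, 8 ]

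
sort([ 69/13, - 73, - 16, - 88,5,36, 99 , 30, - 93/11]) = [-88, - 73, - 16,  -  93/11 , 5, 69/13,30,36,99 ] 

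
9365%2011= 1321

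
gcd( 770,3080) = 770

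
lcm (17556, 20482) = 122892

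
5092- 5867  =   - 775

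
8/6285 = 8/6285= 0.00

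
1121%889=232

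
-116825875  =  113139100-229964975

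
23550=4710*5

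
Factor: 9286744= 2^3*19^1*107^1*571^1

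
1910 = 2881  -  971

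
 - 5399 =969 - 6368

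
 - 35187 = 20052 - 55239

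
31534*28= 882952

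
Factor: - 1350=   -  2^1*  3^3*5^2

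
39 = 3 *13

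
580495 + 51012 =631507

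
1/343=1/343 =0.00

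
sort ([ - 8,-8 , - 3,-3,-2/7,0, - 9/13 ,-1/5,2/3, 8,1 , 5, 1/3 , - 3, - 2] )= [ - 8,-8, - 3, - 3, - 3,-2, -9/13,-2/7, - 1/5,0,1/3,2/3, 1, 5,8 ]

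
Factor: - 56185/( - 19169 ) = 85/29 =5^1*  17^1*29^( - 1)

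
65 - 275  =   - 210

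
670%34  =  24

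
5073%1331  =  1080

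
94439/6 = 15739 + 5/6 = 15739.83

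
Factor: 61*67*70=286090 = 2^1*5^1 *7^1*61^1 *67^1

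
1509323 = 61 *24743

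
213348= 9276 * 23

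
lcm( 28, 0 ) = 0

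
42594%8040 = 2394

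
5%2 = 1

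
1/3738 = 1/3738 = 0.00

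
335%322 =13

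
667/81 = 667/81 = 8.23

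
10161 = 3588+6573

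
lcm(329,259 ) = 12173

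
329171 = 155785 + 173386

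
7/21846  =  7/21846 =0.00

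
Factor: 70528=2^7 * 19^1*29^1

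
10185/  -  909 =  -3395/303 = - 11.20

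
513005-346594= 166411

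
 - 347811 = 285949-633760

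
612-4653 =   -  4041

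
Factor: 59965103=11^1 * 17^1 * 320669^1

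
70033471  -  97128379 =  - 27094908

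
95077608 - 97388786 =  - 2311178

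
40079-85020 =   -  44941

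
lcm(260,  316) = 20540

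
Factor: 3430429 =31^1*41^1*2699^1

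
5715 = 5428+287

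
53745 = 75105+  -  21360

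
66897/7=9556 + 5/7= 9556.71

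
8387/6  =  8387/6 = 1397.83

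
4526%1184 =974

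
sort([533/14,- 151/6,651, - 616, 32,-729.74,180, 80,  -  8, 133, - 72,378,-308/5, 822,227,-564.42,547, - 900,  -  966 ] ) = [ - 966,  -  900, - 729.74,-616,-564.42, - 72, - 308/5, -151/6, -8,32, 533/14, 80, 133,180,  227, 378, 547,651 , 822 ] 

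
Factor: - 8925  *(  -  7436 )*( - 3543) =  - 2^2 * 3^2*5^2*7^1*11^1 *13^2*17^1*1181^1=- 235135800900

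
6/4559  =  6/4559= 0.00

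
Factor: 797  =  797^1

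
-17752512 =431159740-448912252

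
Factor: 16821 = 3^3*7^1*89^1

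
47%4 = 3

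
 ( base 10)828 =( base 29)sg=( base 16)33C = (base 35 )nn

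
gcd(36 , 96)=12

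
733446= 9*81494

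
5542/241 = 5542/241 = 23.00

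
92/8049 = 92/8049 = 0.01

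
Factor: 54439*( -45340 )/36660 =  - 3^(-1)*7^2*11^1*13^(  -  1) * 47^(-1 )*101^1*2267^1  =  - 123413213/1833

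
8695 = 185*47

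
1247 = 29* 43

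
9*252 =2268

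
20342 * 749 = 15236158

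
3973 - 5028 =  - 1055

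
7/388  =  7/388 = 0.02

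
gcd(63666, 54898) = 2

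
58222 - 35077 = 23145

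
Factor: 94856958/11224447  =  2^1*3^2*7^1 * 13^( - 1)*41^( - 1)*21059^( - 1 )*752833^1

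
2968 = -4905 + 7873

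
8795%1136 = 843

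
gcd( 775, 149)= 1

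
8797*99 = 870903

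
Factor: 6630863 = 151^1 * 43913^1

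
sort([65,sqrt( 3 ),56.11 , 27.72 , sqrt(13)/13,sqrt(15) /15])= [sqrt( 15)/15, sqrt (13 ) /13, sqrt (3 ),27.72, 56.11, 65]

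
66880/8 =8360  =  8360.00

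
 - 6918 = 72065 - 78983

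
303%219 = 84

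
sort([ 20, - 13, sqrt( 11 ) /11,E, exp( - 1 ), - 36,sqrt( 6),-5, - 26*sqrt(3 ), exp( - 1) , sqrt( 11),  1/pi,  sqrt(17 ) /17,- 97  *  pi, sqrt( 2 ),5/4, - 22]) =[ - 97*pi, - 26*sqrt( 3 ),-36, -22, - 13, - 5,  sqrt( 17)/17, sqrt( 11 )/11, 1/pi,exp( - 1), exp( - 1 ), 5/4,  sqrt (2 ),  sqrt( 6),E, sqrt(11 ),20]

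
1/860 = 1/860=0.00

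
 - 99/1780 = -1+1681/1780=   -  0.06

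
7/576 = 7/576 = 0.01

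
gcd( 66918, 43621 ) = 1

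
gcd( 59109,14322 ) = 3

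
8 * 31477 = 251816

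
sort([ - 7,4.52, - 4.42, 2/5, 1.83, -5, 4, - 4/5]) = [ - 7, - 5,  -  4.42, - 4/5, 2/5, 1.83, 4, 4.52] 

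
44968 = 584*77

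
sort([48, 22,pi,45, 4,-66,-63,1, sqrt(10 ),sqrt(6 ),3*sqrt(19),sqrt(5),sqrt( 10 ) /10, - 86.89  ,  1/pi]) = [ - 86.89, - 66, - 63, sqrt( 10)/10, 1/pi,1,sqrt ( 5),sqrt( 6),pi,sqrt(10), 4,3*sqrt(19 ), 22,45, 48]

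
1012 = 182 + 830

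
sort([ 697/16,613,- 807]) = [ - 807,  697/16, 613]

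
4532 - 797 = 3735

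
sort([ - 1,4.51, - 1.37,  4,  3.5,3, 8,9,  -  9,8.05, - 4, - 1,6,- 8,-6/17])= [ - 9, - 8, - 4,-1.37, - 1, - 1,-6/17, 3 , 3.5, 4,  4.51 , 6,8,  8.05,  9] 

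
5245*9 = 47205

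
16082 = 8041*2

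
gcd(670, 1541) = 67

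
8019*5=40095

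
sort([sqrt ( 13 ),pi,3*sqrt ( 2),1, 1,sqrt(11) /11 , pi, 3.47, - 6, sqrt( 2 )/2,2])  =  [ - 6,sqrt (11 )/11  ,  sqrt(2 ) /2,1,1,  2, pi, pi,3.47,  sqrt( 13 ),3*sqrt( 2 ) ]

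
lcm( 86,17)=1462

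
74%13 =9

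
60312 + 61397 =121709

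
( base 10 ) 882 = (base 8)1562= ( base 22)1i2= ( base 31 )SE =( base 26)17o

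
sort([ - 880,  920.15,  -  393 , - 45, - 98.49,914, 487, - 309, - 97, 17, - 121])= [-880, - 393, - 309, - 121, - 98.49, - 97, - 45, 17, 487, 914 , 920.15] 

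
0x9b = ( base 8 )233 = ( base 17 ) 92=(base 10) 155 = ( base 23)6H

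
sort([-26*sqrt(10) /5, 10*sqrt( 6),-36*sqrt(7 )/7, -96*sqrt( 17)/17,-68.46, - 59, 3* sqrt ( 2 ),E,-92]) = [ - 92,- 68.46,  -  59, - 96*sqrt( 17 ) /17,-26 * sqrt(10)/5, - 36* sqrt( 7)/7, E,3*sqrt(2), 10*sqrt( 6 )] 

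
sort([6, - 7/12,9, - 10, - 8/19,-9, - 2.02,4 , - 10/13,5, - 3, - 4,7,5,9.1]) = [ - 10, - 9,-4, - 3,-2.02,-10/13,- 7/12, - 8/19, 4 , 5, 5, 6,7, 9, 9.1] 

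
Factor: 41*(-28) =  - 1148 = -  2^2*7^1*41^1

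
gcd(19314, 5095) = 1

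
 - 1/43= - 1 + 42/43 = -  0.02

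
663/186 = 3 + 35/62 = 3.56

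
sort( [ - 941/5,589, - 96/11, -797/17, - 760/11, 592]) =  [ - 941/5, - 760/11, - 797/17,-96/11, 589,592]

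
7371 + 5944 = 13315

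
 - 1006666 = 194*( - 5189 )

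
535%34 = 25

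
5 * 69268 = 346340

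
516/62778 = 86/10463 = 0.01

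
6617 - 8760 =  - 2143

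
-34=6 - 40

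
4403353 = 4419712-16359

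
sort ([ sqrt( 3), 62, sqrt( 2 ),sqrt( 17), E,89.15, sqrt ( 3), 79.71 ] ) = [ sqrt( 2),sqrt(3 ), sqrt( 3 ),E, sqrt( 17 ), 62,79.71, 89.15] 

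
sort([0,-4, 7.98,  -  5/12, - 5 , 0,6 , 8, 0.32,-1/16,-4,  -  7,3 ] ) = [ - 7, - 5,  -  4, - 4, - 5/12,  -  1/16, 0, 0, 0.32,3, 6,7.98, 8 ]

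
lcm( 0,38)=0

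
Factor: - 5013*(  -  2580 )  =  12933540 = 2^2*3^3*  5^1 * 43^1*557^1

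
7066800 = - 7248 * ( - 975)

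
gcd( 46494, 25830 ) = 5166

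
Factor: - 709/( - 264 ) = 2^(-3)*3^( - 1 )*11^( - 1)*709^1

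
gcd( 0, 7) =7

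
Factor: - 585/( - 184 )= 2^( - 3)*3^2*5^1*13^1*23^ (- 1 ) 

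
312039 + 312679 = 624718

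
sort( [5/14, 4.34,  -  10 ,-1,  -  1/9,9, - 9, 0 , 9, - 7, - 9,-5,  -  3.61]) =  [-10,-9, - 9, - 7,  -  5, -3.61,-1, - 1/9 , 0, 5/14, 4.34, 9,9 ] 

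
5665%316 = 293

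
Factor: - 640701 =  - 3^2 *257^1*277^1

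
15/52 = 15/52= 0.29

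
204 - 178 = 26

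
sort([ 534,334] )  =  [ 334, 534 ] 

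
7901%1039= 628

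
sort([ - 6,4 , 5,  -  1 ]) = [  -  6, - 1,  4,5]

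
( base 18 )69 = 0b1110101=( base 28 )45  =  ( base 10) 117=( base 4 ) 1311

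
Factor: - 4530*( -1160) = 2^4*3^1*5^2*29^1*151^1= 5254800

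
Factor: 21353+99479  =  2^11*59^1  =  120832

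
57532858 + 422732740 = 480265598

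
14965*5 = 74825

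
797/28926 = 797/28926 = 0.03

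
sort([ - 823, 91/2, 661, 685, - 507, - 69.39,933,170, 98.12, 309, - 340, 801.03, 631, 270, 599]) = [ -823, - 507  , - 340, - 69.39, 91/2, 98.12,170,270,309, 599,631,  661, 685,801.03,933 ]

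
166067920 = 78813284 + 87254636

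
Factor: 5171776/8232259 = 2^6*7^( - 1)*29^(-1)*107^( - 1)*379^( - 1)*80809^1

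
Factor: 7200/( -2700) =-8/3=- 2^3*3^(-1) 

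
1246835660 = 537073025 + 709762635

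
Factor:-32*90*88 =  - 2^9* 3^2*5^1*11^1 = -253440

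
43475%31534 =11941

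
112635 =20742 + 91893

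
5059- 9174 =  - 4115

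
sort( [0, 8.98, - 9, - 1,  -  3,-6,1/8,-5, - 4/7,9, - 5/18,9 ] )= [ - 9, - 6 ,  -  5,-3,  -  1,-4/7, - 5/18, 0,1/8,8.98, 9,9 ] 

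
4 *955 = 3820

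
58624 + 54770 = 113394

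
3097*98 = 303506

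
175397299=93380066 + 82017233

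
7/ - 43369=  - 7/43369  =  - 0.00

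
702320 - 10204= 692116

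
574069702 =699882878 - 125813176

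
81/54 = 3/2 = 1.50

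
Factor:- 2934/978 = - 3^1 = - 3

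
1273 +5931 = 7204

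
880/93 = 880/93 = 9.46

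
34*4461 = 151674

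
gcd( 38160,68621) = 1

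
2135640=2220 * 962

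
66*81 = 5346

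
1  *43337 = 43337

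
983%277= 152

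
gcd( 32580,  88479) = 9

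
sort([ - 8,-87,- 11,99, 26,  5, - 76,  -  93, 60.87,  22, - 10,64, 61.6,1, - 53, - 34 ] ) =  [ - 93, - 87, - 76,  -  53 ,  -  34, - 11, - 10 , - 8,1 , 5,22,  26, 60.87,61.6, 64 , 99]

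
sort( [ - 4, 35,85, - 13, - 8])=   [ - 13, - 8, - 4, 35,85]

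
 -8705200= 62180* (-140) 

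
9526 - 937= 8589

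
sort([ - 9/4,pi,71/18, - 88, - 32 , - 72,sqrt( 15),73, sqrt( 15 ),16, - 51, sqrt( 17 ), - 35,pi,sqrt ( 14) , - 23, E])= [ - 88, - 72, - 51, - 35,-32, - 23, - 9/4, E,pi, pi, sqrt(14 ), sqrt( 15 ),sqrt( 15),71/18,sqrt(17), 16,73] 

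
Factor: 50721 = 3^1*11^1*  29^1 * 53^1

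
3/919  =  3/919  =  0.00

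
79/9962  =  79/9962  =  0.01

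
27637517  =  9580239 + 18057278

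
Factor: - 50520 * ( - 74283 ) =2^3*3^2*5^1 * 11^1*421^1*2251^1 = 3752777160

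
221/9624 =221/9624 = 0.02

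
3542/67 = 52+58/67 = 52.87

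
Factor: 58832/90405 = 2^4*3^ ( - 2 )*5^( - 1 )*7^ ( - 2 )*41^( - 1 )*3677^1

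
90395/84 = 90395/84= 1076.13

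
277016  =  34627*8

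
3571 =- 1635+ 5206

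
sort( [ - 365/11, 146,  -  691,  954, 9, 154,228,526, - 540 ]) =[-691,-540, - 365/11, 9, 146,154, 228,  526,  954]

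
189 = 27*7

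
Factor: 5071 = 11^1* 461^1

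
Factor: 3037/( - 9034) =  - 2^( - 1 )*3037^1*4517^(  -  1 )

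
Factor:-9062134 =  - 2^1*349^1*12983^1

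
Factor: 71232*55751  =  3971255232 = 2^6 * 3^1*7^1*53^1 * 197^1*283^1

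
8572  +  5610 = 14182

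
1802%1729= 73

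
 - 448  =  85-533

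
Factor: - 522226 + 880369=358143 = 3^1 *31^1*3851^1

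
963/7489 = 963/7489= 0.13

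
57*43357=2471349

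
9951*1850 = 18409350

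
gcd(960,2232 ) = 24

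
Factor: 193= 193^1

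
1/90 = 1/90 = 0.01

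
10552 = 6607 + 3945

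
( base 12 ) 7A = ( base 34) 2Q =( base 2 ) 1011110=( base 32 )2U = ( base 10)94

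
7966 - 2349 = 5617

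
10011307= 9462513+548794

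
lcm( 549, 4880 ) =43920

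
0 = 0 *436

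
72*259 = 18648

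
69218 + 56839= 126057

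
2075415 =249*8335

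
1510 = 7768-6258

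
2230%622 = 364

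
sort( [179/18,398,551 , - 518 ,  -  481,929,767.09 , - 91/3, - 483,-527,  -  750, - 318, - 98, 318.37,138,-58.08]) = [ - 750,-527, - 518, - 483, - 481, - 318, -98, - 58.08, - 91/3,179/18 , 138 , 318.37,398 , 551,  767.09, 929]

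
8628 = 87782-79154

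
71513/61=71513/61= 1172.34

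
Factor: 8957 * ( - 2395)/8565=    - 3^( - 1)*13^2*53^1*479^1*571^( - 1)   =  - 4290403/1713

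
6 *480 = 2880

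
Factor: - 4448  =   - 2^5*139^1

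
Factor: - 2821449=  - 3^1*940483^1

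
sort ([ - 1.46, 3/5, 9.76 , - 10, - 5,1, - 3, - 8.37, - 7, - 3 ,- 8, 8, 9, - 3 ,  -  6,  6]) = [ - 10,-8.37, - 8, - 7,  -  6, - 5,- 3, - 3, - 3, - 1.46,3/5, 1, 6, 8, 9, 9.76 ] 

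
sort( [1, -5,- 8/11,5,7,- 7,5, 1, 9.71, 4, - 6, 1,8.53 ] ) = [ - 7, - 6, - 5,-8/11,1, 1, 1, 4, 5, 5, 7, 8.53, 9.71] 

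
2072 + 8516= 10588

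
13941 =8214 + 5727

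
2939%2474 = 465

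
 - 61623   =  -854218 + 792595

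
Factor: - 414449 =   -  7^1*59207^1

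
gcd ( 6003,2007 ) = 9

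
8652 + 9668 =18320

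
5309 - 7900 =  - 2591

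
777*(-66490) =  - 51662730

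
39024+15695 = 54719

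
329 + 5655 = 5984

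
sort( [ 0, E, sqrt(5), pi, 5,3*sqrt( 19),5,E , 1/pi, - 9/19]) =[-9/19,0,1/pi, sqrt(5),E,E, pi , 5, 5,3*sqrt(19)] 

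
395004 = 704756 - 309752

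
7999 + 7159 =15158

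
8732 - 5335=3397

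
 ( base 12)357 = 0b111110011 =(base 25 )jo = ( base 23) LG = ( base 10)499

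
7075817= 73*96929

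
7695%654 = 501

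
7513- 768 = 6745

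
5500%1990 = 1520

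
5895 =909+4986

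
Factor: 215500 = 2^2*5^3*431^1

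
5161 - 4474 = 687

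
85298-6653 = 78645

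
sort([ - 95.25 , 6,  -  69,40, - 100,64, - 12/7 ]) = [-100, - 95.25, - 69, - 12/7, 6 , 40,64]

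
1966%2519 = 1966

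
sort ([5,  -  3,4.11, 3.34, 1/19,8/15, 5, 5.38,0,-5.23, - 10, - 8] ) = [  -  10,-8, - 5.23,  -  3, 0,1/19, 8/15,3.34, 4.11, 5, 5, 5.38] 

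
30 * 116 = 3480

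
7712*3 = 23136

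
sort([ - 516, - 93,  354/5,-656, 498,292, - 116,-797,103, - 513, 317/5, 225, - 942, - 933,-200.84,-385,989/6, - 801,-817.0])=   [ - 942, - 933, - 817.0, - 801, - 797,  -  656,  -  516, - 513,  -  385,-200.84,-116, - 93 , 317/5, 354/5, 103, 989/6, 225,292,498]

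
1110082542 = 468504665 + 641577877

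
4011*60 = 240660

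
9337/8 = 1167 + 1/8 = 1167.12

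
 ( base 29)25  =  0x3F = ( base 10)63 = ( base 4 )333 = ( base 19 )36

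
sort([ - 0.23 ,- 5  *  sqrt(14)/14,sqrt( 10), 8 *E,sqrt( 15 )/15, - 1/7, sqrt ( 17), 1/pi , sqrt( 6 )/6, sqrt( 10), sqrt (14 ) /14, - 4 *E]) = [ - 4  *E,-5*sqrt( 14)/14, -0.23, - 1/7, sqrt (15) /15, sqrt( 14 )/14,1/pi, sqrt( 6)/6,sqrt( 10 ), sqrt( 10),sqrt( 17), 8*E]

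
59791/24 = 59791/24 = 2491.29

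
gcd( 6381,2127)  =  2127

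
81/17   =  81/17 = 4.76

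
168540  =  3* 56180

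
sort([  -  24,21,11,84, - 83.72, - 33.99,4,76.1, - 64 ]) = [-83.72, - 64,  -  33.99,- 24 , 4,11, 21,76.1 , 84]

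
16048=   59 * 272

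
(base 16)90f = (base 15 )A49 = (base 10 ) 2319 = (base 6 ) 14423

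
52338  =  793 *66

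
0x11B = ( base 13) 18A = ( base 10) 283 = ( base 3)101111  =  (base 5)2113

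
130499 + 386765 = 517264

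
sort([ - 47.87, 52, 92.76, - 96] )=[ - 96, - 47.87, 52, 92.76 ] 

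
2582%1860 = 722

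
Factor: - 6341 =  - 17^1*373^1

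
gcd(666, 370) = 74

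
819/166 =4 + 155/166 = 4.93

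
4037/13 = 4037/13=310.54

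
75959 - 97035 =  - 21076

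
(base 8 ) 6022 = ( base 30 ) 3D0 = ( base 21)703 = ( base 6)22150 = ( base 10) 3090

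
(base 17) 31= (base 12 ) 44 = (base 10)52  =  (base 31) 1l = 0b110100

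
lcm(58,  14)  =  406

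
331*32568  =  10780008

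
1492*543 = 810156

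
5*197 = 985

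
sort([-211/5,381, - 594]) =[-594,  -  211/5,381 ]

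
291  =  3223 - 2932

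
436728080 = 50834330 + 385893750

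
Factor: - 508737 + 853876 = 345139 =345139^1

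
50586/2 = 25293 =25293.00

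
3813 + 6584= 10397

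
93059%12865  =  3004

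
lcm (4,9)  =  36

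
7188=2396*3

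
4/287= 4/287 = 0.01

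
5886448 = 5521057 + 365391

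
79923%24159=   7446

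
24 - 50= - 26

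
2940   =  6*490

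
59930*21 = 1258530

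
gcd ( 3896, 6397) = 1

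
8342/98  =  85 + 6/49= 85.12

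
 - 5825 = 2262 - 8087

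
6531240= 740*8826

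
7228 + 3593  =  10821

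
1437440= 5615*256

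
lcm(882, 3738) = 78498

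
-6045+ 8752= 2707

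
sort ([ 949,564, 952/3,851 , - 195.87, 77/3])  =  [ - 195.87,77/3,  952/3,  564,851, 949]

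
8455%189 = 139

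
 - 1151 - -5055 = 3904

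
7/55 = 7/55= 0.13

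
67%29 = 9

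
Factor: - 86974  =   - 2^1*43487^1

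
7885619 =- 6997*( - 1127)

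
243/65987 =243/65987 = 0.00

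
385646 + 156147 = 541793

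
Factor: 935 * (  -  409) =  - 382415 = - 5^1*11^1*17^1*409^1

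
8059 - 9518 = -1459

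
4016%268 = 264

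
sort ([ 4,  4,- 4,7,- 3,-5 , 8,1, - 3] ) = [ - 5, - 4,-3 ,-3,1, 4,4 , 7 , 8]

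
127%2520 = 127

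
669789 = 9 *74421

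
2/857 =2/857 =0.00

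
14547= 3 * 4849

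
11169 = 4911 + 6258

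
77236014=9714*7951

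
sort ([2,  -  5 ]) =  [ - 5,2] 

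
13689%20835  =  13689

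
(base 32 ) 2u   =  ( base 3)10111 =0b1011110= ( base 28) 3A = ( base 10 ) 94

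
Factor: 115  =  5^1 * 23^1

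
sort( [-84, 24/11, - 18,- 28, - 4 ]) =[-84,  -  28,-18,-4 , 24/11 ]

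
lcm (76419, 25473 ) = 76419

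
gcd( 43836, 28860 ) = 156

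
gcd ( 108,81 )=27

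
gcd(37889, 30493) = 1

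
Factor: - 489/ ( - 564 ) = 163/188 = 2^( - 2) *47^( - 1 ) * 163^1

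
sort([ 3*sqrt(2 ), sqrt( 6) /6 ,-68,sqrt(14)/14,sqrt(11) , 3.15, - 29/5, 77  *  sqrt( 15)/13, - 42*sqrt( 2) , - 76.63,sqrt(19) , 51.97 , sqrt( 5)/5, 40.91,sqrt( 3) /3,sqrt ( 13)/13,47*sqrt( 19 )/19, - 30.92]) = [ -76.63, - 68,-42*sqrt( 2) , - 30.92, - 29/5, sqrt(14)/14, sqrt( 13)/13,sqrt( 6) /6 , sqrt( 5 ) /5, sqrt(3)/3, 3.15 , sqrt (11), 3*sqrt( 2 ),  sqrt( 19), 47*sqrt (19)/19, 77*sqrt(15)/13,40.91, 51.97]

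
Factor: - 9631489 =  - 7^2*196561^1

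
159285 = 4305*37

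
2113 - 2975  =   - 862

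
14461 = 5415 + 9046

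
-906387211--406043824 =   -  500343387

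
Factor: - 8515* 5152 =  - 43869280=- 2^5*5^1 * 7^1*13^1*23^1*131^1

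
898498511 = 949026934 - 50528423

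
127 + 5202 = 5329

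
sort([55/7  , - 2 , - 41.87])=[ - 41.87, - 2,55/7 ]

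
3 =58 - 55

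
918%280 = 78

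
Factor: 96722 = 2^1 * 137^1*353^1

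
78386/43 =1822 + 40/43 = 1822.93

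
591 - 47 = 544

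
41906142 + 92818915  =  134725057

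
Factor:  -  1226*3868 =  - 4742168 = - 2^3*613^1*967^1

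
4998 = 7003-2005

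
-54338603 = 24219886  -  78558489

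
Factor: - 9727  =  -71^1*137^1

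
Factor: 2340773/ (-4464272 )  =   - 2^( - 4 )*37^ ( - 1 )*7541^( - 1)*2340773^1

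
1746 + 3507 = 5253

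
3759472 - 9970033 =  - 6210561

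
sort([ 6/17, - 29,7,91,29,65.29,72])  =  [ - 29,6/17,7 , 29,  65.29 , 72  ,  91]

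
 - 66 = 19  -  85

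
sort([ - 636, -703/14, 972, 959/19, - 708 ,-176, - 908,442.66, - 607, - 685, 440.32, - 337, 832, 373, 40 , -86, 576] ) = [ - 908 ,- 708,-685, - 636,- 607,  -  337, -176, - 86,  -  703/14,40, 959/19,373, 440.32, 442.66, 576,832, 972 ] 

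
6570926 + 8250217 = 14821143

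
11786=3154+8632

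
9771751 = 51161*191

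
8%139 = 8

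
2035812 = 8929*228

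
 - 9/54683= - 1 + 54674/54683 = - 0.00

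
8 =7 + 1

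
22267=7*3181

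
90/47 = 90/47 = 1.91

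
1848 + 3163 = 5011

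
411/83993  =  411/83993= 0.00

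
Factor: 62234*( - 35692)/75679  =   - 2^3*29^2*37^1*8923^1* 75679^( - 1 )  =  - 2221255928/75679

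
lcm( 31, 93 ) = 93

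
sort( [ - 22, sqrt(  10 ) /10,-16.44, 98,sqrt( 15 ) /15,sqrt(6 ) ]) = [ - 22, - 16.44, sqrt(15 ) /15, sqrt(10) /10, sqrt(6 ), 98 ]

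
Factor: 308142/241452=901/706 = 2^ ( - 1 ) * 17^1*53^1*353^( - 1 ) 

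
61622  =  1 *61622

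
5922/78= 987/13 = 75.92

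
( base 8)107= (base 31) 29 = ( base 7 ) 131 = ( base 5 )241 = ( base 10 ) 71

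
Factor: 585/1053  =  3^ ( - 2 )* 5^1=5/9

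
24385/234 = 24385/234 = 104.21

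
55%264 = 55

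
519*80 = 41520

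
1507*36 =54252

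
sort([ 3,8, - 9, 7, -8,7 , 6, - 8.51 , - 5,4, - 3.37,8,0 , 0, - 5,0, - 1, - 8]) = [-9, - 8.51,-8,-8, -5, - 5, - 3.37, - 1,0, 0,  0, 3, 4, 6,  7,7, 8,8 ]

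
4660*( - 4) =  - 18640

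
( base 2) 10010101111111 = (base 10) 9599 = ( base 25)F8O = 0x257F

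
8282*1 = 8282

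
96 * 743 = 71328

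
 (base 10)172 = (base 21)84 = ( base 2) 10101100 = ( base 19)91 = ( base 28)64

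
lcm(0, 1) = 0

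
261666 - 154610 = 107056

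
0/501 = 0 = 0.00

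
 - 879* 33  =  -29007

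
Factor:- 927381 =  - 3^1*7^1*13^1*43^1*79^1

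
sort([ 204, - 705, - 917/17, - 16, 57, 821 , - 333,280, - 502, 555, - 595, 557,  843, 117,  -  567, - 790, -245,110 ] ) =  [ - 790,-705, - 595, - 567 , - 502, - 333, - 245, - 917/17,  -  16 , 57, 110, 117, 204 , 280, 555,557,821,843 ] 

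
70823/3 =70823/3 =23607.67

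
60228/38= 1584+18/19=1584.95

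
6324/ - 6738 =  - 1  +  69/1123  =  - 0.94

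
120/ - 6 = - 20  +  0/1 = - 20.00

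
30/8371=30/8371= 0.00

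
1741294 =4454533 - 2713239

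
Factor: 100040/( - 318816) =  - 2^(  -  2)*3^(-5)*5^1*61^1 = -305/972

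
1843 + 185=2028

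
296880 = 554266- 257386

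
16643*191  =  3178813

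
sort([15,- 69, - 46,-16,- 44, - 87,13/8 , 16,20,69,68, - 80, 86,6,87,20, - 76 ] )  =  [ - 87,-80, - 76, - 69, - 46, - 44, - 16,13/8,6, 15,16, 20,  20, 68,69, 86,87]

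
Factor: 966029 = 966029^1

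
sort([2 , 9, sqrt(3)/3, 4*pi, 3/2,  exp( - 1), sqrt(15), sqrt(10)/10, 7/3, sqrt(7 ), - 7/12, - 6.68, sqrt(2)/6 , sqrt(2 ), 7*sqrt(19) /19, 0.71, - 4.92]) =[ - 6.68, - 4.92,  -  7/12, sqrt( 2 )/6, sqrt( 10 )/10, exp( - 1 ),sqrt( 3 ) /3, 0.71,sqrt( 2 ), 3/2, 7*sqrt( 19 ) /19 , 2,7/3, sqrt( 7), sqrt(15), 9,4*pi]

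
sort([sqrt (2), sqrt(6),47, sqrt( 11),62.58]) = [ sqrt ( 2), sqrt( 6), sqrt( 11), 47, 62.58 ]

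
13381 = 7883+5498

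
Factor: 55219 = 55219^1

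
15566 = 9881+5685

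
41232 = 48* 859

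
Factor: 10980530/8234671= 2^1*5^1*11^1*99823^1 *8234671^( - 1 )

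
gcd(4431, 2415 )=21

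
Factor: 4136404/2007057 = 2^2 * 3^(-1 ) * 13^( - 1)*53^( - 1 )* 971^( - 1)*1034101^1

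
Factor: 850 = 2^1 * 5^2*17^1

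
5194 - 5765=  - 571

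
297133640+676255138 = 973388778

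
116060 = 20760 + 95300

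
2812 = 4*703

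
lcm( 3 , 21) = 21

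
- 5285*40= - 211400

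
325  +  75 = 400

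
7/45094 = 1/6442 =0.00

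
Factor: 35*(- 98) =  - 3430 = - 2^1*5^1 * 7^3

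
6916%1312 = 356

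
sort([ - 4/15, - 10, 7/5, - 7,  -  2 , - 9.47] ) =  [ - 10, - 9.47,- 7, - 2, - 4/15, 7/5 ] 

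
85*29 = 2465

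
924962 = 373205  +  551757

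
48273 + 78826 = 127099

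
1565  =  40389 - 38824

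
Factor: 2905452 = 2^2*3^2*  11^2*23^1*29^1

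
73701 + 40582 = 114283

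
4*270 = 1080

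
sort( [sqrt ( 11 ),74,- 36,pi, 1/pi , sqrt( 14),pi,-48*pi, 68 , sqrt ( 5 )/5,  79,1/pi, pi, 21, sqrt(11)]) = [  -  48 *pi, - 36, 1/pi,1/pi,sqrt( 5 ) /5,pi,pi, pi,sqrt(11),sqrt(11 ), sqrt(14 ),21,68, 74, 79 ]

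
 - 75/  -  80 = 15/16  =  0.94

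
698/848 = 349/424= 0.82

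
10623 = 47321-36698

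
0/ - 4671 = 0/1 = -  0.00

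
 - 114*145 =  - 16530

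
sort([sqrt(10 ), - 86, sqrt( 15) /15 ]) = [ - 86, sqrt(15)/15,sqrt(10 ) ] 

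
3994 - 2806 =1188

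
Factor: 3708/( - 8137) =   -  36/79 =- 2^2 *3^2*79^( - 1 )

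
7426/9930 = 3713/4965 = 0.75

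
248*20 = 4960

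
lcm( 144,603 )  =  9648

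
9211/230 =40  +  11/230 = 40.05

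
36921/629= 36921/629 = 58.70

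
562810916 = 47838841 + 514972075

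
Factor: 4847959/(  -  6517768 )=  - 2^( - 3)*29^1*43^( - 1) * 349^1*479^1*18947^( - 1 ) 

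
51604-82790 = -31186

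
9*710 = 6390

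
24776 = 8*3097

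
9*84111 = 756999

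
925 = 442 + 483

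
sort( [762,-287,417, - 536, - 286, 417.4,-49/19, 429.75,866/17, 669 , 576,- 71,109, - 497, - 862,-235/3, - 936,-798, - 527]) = [ - 936, - 862, - 798, - 536, - 527,- 497, - 287,  -  286, - 235/3,  -  71,  -  49/19, 866/17,109 , 417,417.4,429.75,576, 669,762 ]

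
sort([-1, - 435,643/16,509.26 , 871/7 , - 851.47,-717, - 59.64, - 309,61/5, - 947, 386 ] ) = [ - 947, - 851.47, - 717, - 435, - 309, - 59.64, - 1,  61/5, 643/16, 871/7, 386, 509.26 ] 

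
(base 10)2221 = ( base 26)37B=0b100010101101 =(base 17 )7BB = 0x8ad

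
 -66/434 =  - 33/217  =  - 0.15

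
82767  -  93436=-10669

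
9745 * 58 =565210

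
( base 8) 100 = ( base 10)64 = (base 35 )1T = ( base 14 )48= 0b1000000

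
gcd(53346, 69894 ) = 6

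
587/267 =587/267 = 2.20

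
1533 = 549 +984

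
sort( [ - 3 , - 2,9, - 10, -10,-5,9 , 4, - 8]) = [-10 , - 10, - 8, - 5, -3,-2, 4,9,9]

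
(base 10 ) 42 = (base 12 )36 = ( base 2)101010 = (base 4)222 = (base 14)30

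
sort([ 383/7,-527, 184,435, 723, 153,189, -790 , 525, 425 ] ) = [ - 790, - 527,383/7, 153 , 184, 189,425, 435, 525, 723]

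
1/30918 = 1/30918 = 0.00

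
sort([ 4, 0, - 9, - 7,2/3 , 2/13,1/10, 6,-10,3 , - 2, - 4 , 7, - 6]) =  [ - 10, - 9, - 7,-6, - 4, - 2, 0,1/10, 2/13, 2/3 , 3 , 4, 6, 7]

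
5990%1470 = 110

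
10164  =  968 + 9196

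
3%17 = 3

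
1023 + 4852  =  5875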